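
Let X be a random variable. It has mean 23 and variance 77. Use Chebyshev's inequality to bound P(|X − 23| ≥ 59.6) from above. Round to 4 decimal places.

0.0217

Chebyshev: P(|X − μ| ≥ t) ≤ Var(X)/t².
Bound = 77 / 3552.16 = 0.0217.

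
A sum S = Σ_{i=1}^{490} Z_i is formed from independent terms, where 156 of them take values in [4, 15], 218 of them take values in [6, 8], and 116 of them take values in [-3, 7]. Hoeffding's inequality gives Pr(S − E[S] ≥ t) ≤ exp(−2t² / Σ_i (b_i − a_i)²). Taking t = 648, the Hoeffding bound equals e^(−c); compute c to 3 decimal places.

26.790

Σ(b_i − a_i)² = 156·11² + 218·2² + 116·10² = 31348.
c = 2t² / 31348 = 2·648² / 31348 = 26.7898.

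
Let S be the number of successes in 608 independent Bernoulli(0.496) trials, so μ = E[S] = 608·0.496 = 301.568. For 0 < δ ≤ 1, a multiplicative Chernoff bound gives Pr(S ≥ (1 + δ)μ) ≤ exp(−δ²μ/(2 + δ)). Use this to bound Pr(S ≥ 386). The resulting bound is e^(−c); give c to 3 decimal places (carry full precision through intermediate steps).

Write 386 = (1 + δ)μ, so δ = 386/301.568 − 1 = 0.2799767…
Then the exponent is δ²μ/(2 + δ) = (386 − μ)² / (μ·(2 + δ)) = 10.368084.

10.368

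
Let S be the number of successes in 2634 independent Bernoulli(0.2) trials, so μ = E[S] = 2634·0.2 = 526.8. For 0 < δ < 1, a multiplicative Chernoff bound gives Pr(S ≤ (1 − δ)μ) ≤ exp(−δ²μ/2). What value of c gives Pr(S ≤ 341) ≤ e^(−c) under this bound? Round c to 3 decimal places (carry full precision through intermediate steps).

Write 341 = (1 − δ)μ, so δ = 1 − 341/526.8 = 0.3526955…
Then the exponent is δ²μ/2 = (μ − 341)²/(2μ) = 32.765414.

32.765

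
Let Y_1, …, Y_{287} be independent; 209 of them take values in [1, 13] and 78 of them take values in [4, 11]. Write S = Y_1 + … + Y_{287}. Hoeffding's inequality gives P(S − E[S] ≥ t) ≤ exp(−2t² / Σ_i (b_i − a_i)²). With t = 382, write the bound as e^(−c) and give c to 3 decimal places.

Σ(b_i − a_i)² = 209·12² + 78·7² = 33918.
c = 2t² / 33918 = 2·382² / 33918 = 8.6045.

8.605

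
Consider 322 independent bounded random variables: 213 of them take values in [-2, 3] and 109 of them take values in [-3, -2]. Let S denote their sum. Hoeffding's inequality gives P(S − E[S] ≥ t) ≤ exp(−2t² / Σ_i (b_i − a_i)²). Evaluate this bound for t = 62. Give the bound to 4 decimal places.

Σ(b_i − a_i)² = 213·5² + 109·1² = 5434.
Exponent = 2·62² / 5434 = 1.41480.
Bound = exp(−1.41480) = 0.24298.

0.2430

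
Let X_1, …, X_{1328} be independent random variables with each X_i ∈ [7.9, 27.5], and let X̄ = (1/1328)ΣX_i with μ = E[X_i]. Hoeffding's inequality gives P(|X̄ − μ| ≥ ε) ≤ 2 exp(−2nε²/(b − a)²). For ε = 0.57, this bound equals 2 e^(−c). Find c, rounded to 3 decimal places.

c = 2nε²/(b − a)² = 2·1328·0.57² / 19.6² = 2.2463.

2.246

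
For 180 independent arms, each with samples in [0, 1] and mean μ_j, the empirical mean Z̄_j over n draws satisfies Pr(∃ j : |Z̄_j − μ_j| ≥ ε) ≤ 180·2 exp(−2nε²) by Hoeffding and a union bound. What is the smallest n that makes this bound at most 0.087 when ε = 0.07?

850

Need 2·180·exp(−2nε²) ≤ 0.087, i.e. exp(−2nε²) ≤ 0.087/360.
So 2nε² ≥ ln(360/0.087) = 8.327951.
Hence n ≥ 8.327951/(2·0.07²) = 849.791.
The smallest integer n is 850.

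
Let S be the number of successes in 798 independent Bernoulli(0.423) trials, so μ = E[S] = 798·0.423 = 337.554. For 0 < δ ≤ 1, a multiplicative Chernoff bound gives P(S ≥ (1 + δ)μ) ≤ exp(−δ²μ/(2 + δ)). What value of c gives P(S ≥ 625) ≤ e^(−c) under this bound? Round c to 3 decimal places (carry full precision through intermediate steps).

Write 625 = (1 + δ)μ, so δ = 625/337.554 − 1 = 0.8515556…
Then the exponent is δ²μ/(2 + δ) = (625 − μ)² / (μ·(2 + δ)) = 85.839551.

85.840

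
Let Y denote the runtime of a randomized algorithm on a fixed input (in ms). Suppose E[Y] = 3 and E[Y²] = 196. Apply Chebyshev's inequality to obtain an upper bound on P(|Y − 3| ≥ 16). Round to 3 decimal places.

Var(Y) = E[Y²] − (E[Y])² = 196 − 9 = 187.
Chebyshev's inequality: P(|Y − μ| ≥ t) ≤ Var(Y)/t² = 187/256 = 0.7305.

0.730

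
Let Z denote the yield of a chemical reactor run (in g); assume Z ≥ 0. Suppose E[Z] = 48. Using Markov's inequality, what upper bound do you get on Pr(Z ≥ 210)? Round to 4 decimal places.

Markov's inequality: for a non-negative random variable, Pr(Z ≥ a) ≤ E[Z]/a.
Here E[Z] = 48 and a = 210, so the bound is 48/210 = 0.2286.

0.2286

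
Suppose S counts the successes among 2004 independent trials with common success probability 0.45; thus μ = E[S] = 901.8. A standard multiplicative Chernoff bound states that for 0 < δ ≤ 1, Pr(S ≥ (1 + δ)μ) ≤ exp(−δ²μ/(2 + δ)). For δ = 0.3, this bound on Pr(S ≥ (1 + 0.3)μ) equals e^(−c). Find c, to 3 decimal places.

c = δ²μ/(2 + δ) = 0.3²·901.8/(2 + 0.3) = 35.2878.

35.288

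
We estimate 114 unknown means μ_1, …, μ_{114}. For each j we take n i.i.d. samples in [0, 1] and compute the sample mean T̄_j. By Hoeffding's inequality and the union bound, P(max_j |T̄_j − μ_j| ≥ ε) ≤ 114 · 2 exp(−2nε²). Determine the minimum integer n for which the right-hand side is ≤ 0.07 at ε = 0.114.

312

Need 2·114·exp(−2nε²) ≤ 0.07, i.e. exp(−2nε²) ≤ 0.07/228.
So 2nε² ≥ ln(228/0.07) = 8.088606.
Hence n ≥ 8.088606/(2·0.114²) = 311.196.
The smallest integer n is 312.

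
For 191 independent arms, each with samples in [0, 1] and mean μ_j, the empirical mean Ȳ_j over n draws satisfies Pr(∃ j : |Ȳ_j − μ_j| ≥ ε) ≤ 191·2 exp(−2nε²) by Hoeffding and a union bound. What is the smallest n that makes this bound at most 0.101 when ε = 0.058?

1225

Need 2·191·exp(−2nε²) ≤ 0.101, i.e. exp(−2nε²) ≤ 0.101/382.
So 2nε² ≥ ln(382/0.101) = 8.238055.
Hence n ≥ 8.238055/(2·0.058²) = 1224.443.
The smallest integer n is 1225.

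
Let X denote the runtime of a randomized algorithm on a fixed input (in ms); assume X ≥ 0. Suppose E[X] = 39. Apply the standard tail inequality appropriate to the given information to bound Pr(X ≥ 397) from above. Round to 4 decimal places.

Only the mean of a non-negative variable is known, so Markov's inequality is the applicable tail bound.
Markov's inequality: for a non-negative random variable, Pr(X ≥ a) ≤ E[X]/a.
Here E[X] = 39 and a = 397, so the bound is 39/397 = 0.0982.

0.0982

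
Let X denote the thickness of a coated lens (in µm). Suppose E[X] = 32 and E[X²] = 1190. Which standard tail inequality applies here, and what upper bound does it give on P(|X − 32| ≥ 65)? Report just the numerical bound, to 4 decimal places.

The first two moments determine the variance, so Chebyshev's inequality is the sharpest standard bound available.
Var(X) = E[X²] − (E[X])² = 1190 − 1024 = 166.
Chebyshev's inequality: P(|X − μ| ≥ t) ≤ Var(X)/t² = 166/4225 = 0.0393.

0.0393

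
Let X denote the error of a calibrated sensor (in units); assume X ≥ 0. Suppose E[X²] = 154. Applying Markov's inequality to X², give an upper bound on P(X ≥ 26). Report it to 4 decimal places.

Since X ≥ 0, the event {X ≥ 26} is the same as {X² ≥ 676}.
Markov's inequality applied to X² gives P(X² ≥ 676) ≤ E[X²]/676 = 154/676 = 0.2278.

0.2278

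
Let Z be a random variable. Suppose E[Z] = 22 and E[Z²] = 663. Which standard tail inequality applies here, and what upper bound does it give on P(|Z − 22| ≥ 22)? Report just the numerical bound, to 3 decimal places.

The first two moments determine the variance, so Chebyshev's inequality is the sharpest standard bound available.
Var(Z) = E[Z²] − (E[Z])² = 663 − 484 = 179.
Chebyshev's inequality: P(|Z − μ| ≥ t) ≤ Var(Z)/t² = 179/484 = 0.3698.

0.370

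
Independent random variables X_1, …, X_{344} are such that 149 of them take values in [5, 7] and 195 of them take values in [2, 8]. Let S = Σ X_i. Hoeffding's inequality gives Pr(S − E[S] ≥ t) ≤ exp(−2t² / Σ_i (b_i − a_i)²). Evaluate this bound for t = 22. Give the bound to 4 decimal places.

0.8806

Σ(b_i − a_i)² = 149·2² + 195·6² = 7616.
Exponent = 2·22² / 7616 = 0.12710.
Bound = exp(−0.12710) = 0.88064.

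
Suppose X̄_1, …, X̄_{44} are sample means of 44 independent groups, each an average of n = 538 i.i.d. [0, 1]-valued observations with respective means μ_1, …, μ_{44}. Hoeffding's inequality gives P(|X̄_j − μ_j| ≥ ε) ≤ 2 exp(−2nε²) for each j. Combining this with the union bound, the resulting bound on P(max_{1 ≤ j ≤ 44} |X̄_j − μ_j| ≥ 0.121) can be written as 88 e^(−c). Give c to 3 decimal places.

Union bound over the 44 events: P(max_{1 ≤ j ≤ 44} |X̄_j − μ_j| ≥ 0.121) ≤ 44·2·exp(−2nε²) = 88 exp(−2·538·0.121²).
So c = 2·538·0.121² = 15.7537.

15.754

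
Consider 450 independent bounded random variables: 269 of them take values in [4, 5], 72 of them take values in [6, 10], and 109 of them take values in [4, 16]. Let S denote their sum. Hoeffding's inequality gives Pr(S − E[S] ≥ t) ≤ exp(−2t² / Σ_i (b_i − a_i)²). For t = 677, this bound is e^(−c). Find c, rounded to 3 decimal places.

53.552

Σ(b_i − a_i)² = 269·1² + 72·4² + 109·12² = 17117.
c = 2t² / 17117 = 2·677² / 17117 = 53.5525.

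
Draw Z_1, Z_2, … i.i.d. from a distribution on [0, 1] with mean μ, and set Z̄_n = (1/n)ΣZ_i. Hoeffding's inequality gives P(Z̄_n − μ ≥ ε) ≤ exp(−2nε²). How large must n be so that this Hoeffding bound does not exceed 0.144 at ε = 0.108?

Require exp(−2nε²) ≤ 0.144, i.e. 2nε² ≥ ln(1/0.144) = 1.937942.
So n ≥ 1.937942 / (2·0.108²) = 83.074.
The smallest integer n is 84.

84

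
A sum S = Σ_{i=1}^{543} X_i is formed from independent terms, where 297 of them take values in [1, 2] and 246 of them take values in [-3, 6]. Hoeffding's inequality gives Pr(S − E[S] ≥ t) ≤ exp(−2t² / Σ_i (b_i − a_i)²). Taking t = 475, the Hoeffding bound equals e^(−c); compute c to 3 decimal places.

Σ(b_i − a_i)² = 297·1² + 246·9² = 20223.
c = 2t² / 20223 = 2·475² / 20223 = 22.3137.

22.314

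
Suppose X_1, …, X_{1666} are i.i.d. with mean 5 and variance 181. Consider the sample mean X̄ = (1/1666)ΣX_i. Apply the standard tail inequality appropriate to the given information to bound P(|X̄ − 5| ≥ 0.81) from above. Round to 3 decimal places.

0.166

With mean and variance of each term known, Chebyshev's inequality bounds the deviation of the sum (or sample mean).
Var(X̄) = Var(X_i)/n = 181/1666 = 0.10864.
Chebyshev: P(|X̄ − 5| ≥ 0.81) ≤ Var(X̄)/(0.81)² = 181/(1666·0.81²) = 0.1656.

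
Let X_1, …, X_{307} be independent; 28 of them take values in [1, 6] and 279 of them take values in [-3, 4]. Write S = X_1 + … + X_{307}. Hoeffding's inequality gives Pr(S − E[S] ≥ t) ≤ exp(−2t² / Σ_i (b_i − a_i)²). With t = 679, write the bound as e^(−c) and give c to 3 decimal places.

Σ(b_i − a_i)² = 28·5² + 279·7² = 14371.
c = 2t² / 14371 = 2·679² / 14371 = 64.1627.

64.163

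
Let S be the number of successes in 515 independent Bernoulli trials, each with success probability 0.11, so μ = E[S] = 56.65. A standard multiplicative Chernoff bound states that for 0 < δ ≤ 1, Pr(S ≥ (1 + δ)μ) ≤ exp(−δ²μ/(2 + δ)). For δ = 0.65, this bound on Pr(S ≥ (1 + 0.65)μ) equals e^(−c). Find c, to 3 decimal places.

9.032

c = δ²μ/(2 + δ) = 0.65²·56.65/(2 + 0.65) = 9.0319.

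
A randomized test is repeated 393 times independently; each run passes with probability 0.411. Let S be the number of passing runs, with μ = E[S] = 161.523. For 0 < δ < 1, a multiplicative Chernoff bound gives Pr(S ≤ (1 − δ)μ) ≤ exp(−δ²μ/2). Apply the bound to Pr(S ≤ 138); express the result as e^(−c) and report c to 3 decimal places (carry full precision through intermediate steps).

1.713

Write 138 = (1 − δ)μ, so δ = 1 − 138/161.523 = 0.1456325…
Then the exponent is δ²μ/2 = (μ − 138)²/(2μ) = 1.712857.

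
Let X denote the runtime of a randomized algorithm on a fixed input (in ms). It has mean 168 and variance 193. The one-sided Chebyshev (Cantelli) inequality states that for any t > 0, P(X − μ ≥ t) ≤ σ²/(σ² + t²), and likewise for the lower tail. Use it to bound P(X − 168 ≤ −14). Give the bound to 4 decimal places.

Here σ² = 193 and t = 14, so σ² + t² = 389.
Cantelli's bound: 193/389 = 0.4961.

0.4961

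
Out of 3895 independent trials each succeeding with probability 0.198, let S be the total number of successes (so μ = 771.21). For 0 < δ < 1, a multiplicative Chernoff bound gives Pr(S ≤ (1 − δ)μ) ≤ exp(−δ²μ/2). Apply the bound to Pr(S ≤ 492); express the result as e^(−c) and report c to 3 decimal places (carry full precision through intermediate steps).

50.543

Write 492 = (1 − δ)μ, so δ = 1 − 492/771.21 = 0.3620415…
Then the exponent is δ²μ/2 = (μ − 492)²/(2μ) = 50.542799.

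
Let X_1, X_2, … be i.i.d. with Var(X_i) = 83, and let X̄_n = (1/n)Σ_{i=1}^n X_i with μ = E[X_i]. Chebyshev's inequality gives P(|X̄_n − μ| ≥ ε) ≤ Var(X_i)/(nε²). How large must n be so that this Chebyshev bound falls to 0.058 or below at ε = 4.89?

60

Require 83/(n·4.89²) ≤ 0.058, i.e. n ≥ 83/(0.058·4.89²) = 59.846.
The smallest integer n is 60.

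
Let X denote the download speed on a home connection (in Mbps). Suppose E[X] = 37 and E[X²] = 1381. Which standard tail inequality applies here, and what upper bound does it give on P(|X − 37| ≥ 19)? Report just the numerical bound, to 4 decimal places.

The first two moments determine the variance, so Chebyshev's inequality is the sharpest standard bound available.
Var(X) = E[X²] − (E[X])² = 1381 − 1369 = 12.
Chebyshev's inequality: P(|X − μ| ≥ t) ≤ Var(X)/t² = 12/361 = 0.0332.

0.0332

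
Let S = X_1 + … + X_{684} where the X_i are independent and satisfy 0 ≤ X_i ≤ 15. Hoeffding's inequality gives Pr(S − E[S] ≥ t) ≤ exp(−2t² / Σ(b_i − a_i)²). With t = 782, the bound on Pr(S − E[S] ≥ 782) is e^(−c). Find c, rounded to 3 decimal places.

Σ(b_i − a_i)² = 684·(15)² = 153900.
c = 2t²/153900 = 2·782²/153900 = 7.9470.

7.947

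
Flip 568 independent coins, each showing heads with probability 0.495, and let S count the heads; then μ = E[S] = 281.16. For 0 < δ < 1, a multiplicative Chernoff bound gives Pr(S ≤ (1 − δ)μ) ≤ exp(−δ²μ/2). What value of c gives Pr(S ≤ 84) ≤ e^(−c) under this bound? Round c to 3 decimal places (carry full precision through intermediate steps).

Write 84 = (1 − δ)μ, so δ = 1 − 84/281.16 = 0.7012377…
Then the exponent is δ²μ/2 = (μ − 84)²/(2μ) = 69.128015.

69.128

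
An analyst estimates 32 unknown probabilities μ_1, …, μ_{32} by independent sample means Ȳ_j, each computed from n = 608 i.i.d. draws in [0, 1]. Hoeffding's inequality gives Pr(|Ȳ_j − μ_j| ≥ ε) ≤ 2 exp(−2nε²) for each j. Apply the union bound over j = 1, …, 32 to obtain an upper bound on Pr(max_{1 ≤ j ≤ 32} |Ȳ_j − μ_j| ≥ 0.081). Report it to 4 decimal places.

Per-experiment Hoeffding bound: 2·exp(−2·608·0.081²) = 2·exp(−7.97818) = 0.00068573.
Union bound over 32 events: 32·0.00068573 = 0.02194.

0.0219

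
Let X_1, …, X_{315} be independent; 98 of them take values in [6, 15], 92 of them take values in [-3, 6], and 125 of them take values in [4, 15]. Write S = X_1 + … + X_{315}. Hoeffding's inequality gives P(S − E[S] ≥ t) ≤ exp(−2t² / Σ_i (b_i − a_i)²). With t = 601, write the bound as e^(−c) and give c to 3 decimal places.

Σ(b_i − a_i)² = 98·9² + 92·9² + 125·11² = 30515.
c = 2t² / 30515 = 2·601² / 30515 = 23.6737.

23.674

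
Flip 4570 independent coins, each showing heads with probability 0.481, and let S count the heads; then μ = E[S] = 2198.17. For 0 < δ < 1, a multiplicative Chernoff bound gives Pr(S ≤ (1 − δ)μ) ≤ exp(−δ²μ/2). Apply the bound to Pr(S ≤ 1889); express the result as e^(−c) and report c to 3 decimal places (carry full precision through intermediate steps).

Write 1889 = (1 − δ)μ, so δ = 1 − 1889/2198.17 = 0.1406488…
Then the exponent is δ²μ/2 = (μ − 1889)²/(2μ) = 21.742197.

21.742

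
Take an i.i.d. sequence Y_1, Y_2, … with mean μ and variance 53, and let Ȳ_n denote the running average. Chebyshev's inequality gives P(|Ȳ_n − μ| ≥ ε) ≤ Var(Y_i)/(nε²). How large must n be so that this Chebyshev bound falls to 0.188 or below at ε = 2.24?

Require 53/(n·2.24²) ≤ 0.188, i.e. n ≥ 53/(0.188·2.24²) = 56.185.
The smallest integer n is 57.

57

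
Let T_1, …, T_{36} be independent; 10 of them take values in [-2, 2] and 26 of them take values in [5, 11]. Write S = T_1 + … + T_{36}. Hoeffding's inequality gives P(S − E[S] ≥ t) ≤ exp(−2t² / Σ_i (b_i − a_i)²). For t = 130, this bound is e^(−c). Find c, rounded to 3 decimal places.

Σ(b_i − a_i)² = 10·4² + 26·6² = 1096.
c = 2t² / 1096 = 2·130² / 1096 = 30.8394.

30.839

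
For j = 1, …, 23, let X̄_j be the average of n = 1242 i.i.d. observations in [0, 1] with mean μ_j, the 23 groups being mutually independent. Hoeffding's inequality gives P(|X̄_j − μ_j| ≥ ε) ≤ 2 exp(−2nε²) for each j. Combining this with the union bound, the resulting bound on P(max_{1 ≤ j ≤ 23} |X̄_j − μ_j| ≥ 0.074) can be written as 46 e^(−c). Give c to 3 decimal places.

Union bound over the 23 events: P(max_{1 ≤ j ≤ 23} |X̄_j − μ_j| ≥ 0.074) ≤ 23·2·exp(−2nε²) = 46 exp(−2·1242·0.074²).
So c = 2·1242·0.074² = 13.6024.

13.602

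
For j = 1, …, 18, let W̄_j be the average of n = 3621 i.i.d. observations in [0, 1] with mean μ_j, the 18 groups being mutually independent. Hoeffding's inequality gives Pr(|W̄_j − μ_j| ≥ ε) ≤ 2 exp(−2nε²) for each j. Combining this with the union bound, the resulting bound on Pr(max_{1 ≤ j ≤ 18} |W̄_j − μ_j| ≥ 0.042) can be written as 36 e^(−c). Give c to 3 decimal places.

Union bound over the 18 events: Pr(max_{1 ≤ j ≤ 18} |W̄_j − μ_j| ≥ 0.042) ≤ 18·2·exp(−2nε²) = 36 exp(−2·3621·0.042²).
So c = 2·3621·0.042² = 12.7749.

12.775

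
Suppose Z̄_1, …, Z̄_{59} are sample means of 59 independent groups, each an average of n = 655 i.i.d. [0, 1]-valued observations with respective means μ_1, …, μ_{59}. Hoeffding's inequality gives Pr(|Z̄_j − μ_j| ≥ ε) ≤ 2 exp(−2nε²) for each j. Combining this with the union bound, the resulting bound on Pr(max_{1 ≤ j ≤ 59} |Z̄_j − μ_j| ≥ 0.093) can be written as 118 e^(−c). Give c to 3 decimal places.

11.330

Union bound over the 59 events: Pr(max_{1 ≤ j ≤ 59} |Z̄_j − μ_j| ≥ 0.093) ≤ 59·2·exp(−2nε²) = 118 exp(−2·655·0.093²).
So c = 2·655·0.093² = 11.3302.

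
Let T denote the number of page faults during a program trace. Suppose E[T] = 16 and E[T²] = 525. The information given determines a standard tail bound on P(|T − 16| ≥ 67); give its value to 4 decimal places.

0.0599

The first two moments determine the variance, so Chebyshev's inequality is the sharpest standard bound available.
Var(T) = E[T²] − (E[T])² = 525 − 256 = 269.
Chebyshev's inequality: P(|T − μ| ≥ t) ≤ Var(T)/t² = 269/4489 = 0.0599.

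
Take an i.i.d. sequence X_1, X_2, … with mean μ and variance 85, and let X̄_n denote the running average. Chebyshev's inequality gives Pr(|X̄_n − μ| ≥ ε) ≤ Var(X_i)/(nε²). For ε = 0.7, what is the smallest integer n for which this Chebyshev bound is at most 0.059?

2941

Require 85/(n·0.7²) ≤ 0.059, i.e. n ≥ 85/(0.059·0.7²) = 2940.159.
The smallest integer n is 2941.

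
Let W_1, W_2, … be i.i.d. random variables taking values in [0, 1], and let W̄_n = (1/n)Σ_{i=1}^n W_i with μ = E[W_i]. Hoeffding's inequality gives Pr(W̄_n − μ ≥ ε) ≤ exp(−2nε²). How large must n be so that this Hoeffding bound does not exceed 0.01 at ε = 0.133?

131

Require exp(−2nε²) ≤ 0.01, i.e. 2nε² ≥ ln(1/0.01) = 4.605170.
So n ≥ 4.605170 / (2·0.133²) = 130.170.
The smallest integer n is 131.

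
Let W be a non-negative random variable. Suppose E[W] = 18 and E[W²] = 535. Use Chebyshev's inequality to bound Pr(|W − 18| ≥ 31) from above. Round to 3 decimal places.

Var(W) = E[W²] − (E[W])² = 535 − 324 = 211.
Chebyshev's inequality: Pr(|W − μ| ≥ t) ≤ Var(W)/t² = 211/961 = 0.2196.

0.220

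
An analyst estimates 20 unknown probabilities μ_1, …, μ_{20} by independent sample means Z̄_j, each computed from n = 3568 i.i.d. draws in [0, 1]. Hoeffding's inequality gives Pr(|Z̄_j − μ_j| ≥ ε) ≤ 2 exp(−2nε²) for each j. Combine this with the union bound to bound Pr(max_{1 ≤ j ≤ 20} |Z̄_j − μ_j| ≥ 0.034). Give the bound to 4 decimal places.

Per-experiment Hoeffding bound: 2·exp(−2·3568·0.034²) = 2·exp(−8.24922) = 0.00052293.
Union bound over 20 events: 20·0.00052293 = 0.01046.

0.0105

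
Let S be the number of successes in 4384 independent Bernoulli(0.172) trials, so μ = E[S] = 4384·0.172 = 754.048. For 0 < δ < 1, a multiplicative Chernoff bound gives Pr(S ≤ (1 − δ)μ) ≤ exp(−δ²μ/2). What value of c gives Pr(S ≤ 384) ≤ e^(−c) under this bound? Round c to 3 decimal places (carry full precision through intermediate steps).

90.800

Write 384 = (1 − δ)μ, so δ = 1 − 384/754.048 = 0.4907486…
Then the exponent is δ²μ/2 = (μ − 384)²/(2μ) = 90.800269.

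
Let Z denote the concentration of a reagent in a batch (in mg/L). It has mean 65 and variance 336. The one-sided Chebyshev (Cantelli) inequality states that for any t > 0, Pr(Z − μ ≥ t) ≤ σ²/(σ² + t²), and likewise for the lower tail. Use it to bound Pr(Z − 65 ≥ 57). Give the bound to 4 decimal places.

Here σ² = 336 and t = 57, so σ² + t² = 3585.
Cantelli's bound: 336/3585 = 0.0937.

0.0937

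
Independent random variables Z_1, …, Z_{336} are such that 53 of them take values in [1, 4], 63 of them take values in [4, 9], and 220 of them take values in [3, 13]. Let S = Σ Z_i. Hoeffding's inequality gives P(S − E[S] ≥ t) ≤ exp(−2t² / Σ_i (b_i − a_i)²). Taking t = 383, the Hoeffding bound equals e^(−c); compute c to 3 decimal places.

12.198

Σ(b_i − a_i)² = 53·3² + 63·5² + 220·10² = 24052.
c = 2t² / 24052 = 2·383² / 24052 = 12.1977.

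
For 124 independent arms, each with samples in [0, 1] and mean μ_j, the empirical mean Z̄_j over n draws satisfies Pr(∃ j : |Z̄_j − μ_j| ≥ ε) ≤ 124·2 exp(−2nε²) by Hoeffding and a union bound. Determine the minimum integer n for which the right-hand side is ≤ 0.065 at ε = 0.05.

1650

Need 2·124·exp(−2nε²) ≤ 0.065, i.e. exp(−2nε²) ≤ 0.065/248.
So 2nε² ≥ ln(248/0.065) = 8.246797.
Hence n ≥ 8.246797/(2·0.05²) = 1649.359.
The smallest integer n is 1650.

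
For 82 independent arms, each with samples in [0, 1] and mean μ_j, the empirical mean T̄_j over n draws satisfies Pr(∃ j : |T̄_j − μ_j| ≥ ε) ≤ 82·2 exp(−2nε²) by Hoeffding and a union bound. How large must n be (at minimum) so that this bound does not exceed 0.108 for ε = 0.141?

Need 2·82·exp(−2nε²) ≤ 0.108, i.e. exp(−2nε²) ≤ 0.108/164.
So 2nε² ≥ ln(164/0.108) = 7.325490.
Hence n ≥ 7.325490/(2·0.141²) = 184.233.
The smallest integer n is 185.

185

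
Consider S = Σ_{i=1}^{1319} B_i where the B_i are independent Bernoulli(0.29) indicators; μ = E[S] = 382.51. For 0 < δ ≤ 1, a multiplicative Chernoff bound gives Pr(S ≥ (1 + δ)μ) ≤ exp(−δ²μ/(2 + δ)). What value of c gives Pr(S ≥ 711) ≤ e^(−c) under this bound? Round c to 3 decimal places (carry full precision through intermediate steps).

98.678

Write 711 = (1 + δ)μ, so δ = 711/382.51 − 1 = 0.8587749…
Then the exponent is δ²μ/(2 + δ) = (711 − μ)² / (μ·(2 + δ)) = 98.678275.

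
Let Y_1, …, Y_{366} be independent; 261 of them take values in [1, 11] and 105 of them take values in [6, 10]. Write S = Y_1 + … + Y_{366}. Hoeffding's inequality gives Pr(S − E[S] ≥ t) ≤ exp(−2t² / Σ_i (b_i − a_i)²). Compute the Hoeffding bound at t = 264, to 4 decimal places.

0.0066

Σ(b_i − a_i)² = 261·10² + 105·4² = 27780.
Exponent = 2·264² / 27780 = 5.01771.
Bound = exp(−5.01771) = 0.00662.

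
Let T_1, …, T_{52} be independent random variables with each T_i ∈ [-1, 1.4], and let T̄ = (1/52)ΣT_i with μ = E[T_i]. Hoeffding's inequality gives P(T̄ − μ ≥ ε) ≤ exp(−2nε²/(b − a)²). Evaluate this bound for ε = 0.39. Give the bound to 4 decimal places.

Exponent: 2nε²/(b − a)² = 2·52·0.39² / 2.4² = 2.74625.
Bound = exp(−2.74625) = 0.06417.

0.0642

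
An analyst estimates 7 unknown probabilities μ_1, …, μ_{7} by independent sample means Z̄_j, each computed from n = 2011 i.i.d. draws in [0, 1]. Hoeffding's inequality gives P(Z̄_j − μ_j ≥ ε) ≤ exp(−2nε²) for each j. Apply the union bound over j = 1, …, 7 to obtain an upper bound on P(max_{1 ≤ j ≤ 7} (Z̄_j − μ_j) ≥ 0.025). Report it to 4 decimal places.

Per-experiment Hoeffding bound: exp(−2·2011·0.025²) = exp(−2.51375) = 0.080964.
Union bound over 7 events: 7·0.080964 = 0.56675.

0.5667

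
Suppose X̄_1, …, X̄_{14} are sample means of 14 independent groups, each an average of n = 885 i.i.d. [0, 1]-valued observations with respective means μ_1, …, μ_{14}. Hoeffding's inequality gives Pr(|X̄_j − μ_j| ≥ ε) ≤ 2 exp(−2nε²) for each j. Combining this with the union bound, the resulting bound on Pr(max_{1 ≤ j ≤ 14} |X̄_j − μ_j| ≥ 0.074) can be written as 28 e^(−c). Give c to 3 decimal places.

9.693

Union bound over the 14 events: Pr(max_{1 ≤ j ≤ 14} |X̄_j − μ_j| ≥ 0.074) ≤ 14·2·exp(−2nε²) = 28 exp(−2·885·0.074²).
So c = 2·885·0.074² = 9.6925.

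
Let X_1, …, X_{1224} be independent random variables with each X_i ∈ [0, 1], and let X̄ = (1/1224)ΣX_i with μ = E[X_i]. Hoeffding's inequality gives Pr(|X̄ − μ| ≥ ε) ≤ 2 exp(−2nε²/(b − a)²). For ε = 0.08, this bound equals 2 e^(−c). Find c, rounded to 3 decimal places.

15.667

c = 2nε²/(b − a)² = 2·1224·0.08² / 1² = 15.6672.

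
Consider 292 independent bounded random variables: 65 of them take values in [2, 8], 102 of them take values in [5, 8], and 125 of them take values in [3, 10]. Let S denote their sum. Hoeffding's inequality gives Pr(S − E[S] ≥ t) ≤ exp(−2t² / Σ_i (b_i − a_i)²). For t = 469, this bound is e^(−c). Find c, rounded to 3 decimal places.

46.885

Σ(b_i − a_i)² = 65·6² + 102·3² + 125·7² = 9383.
c = 2t² / 9383 = 2·469² / 9383 = 46.8850.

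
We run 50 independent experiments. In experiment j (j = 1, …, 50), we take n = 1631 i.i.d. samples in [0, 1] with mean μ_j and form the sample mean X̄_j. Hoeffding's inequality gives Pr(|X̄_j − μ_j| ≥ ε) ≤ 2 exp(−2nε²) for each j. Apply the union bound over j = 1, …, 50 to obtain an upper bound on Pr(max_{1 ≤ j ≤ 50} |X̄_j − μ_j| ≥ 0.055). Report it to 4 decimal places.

0.0052

Per-experiment Hoeffding bound: 2·exp(−2·1631·0.055²) = 2·exp(−9.86755) = 0.00010366.
Union bound over 50 events: 50·0.00010366 = 0.00518.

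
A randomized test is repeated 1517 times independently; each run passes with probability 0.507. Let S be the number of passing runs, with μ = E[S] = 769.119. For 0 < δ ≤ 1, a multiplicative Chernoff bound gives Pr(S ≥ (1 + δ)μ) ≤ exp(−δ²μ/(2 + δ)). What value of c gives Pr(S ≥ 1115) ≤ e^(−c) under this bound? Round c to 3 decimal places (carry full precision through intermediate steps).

Write 1115 = (1 + δ)μ, so δ = 1115/769.119 − 1 = 0.4497106…
Then the exponent is δ²μ/(2 + δ) = (1115 − μ)² / (μ·(2 + δ)) = 63.495812.

63.496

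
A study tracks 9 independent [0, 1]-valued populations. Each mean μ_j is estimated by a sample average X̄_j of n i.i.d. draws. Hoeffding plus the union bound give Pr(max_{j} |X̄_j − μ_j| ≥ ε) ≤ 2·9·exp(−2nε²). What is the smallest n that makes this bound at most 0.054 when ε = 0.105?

264

Need 2·9·exp(−2nε²) ≤ 0.054, i.e. exp(−2nε²) ≤ 0.054/18.
So 2nε² ≥ ln(18/0.054) = 5.809143.
Hence n ≥ 5.809143/(2·0.105²) = 263.453.
The smallest integer n is 264.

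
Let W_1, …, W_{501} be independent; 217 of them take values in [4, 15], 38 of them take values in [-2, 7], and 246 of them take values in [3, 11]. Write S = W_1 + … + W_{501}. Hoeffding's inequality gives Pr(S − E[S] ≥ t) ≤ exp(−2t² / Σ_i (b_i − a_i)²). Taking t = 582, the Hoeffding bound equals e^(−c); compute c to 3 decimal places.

15.028

Σ(b_i − a_i)² = 217·11² + 38·9² + 246·8² = 45079.
c = 2t² / 45079 = 2·582² / 45079 = 15.0280.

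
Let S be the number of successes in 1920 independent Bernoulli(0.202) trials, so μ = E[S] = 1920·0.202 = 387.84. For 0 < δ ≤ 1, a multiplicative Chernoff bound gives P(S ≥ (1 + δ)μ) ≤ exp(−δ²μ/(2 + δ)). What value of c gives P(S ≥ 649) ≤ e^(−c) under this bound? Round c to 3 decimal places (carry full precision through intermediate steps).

Write 649 = (1 + δ)μ, so δ = 649/387.84 − 1 = 0.6733705…
Then the exponent is δ²μ/(2 + δ) = (649 − μ)² / (μ·(2 + δ)) = 65.781167.

65.781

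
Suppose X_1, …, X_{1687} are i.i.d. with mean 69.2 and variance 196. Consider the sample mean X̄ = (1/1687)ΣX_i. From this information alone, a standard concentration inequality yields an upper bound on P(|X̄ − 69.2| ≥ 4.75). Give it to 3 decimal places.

With mean and variance of each term known, Chebyshev's inequality bounds the deviation of the sum (or sample mean).
Var(X̄) = Var(X_i)/n = 196/1687 = 0.11618.
Chebyshev: P(|X̄ − 69.2| ≥ 4.75) ≤ Var(X̄)/(4.75)² = 196/(1687·4.75²) = 0.0051.

0.005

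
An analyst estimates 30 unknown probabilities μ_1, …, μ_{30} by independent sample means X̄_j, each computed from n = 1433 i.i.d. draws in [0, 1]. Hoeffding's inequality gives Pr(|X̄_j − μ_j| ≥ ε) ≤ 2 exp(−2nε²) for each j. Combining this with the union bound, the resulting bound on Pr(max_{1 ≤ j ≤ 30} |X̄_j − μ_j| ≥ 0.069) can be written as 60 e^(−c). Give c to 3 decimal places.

Union bound over the 30 events: Pr(max_{1 ≤ j ≤ 30} |X̄_j − μ_j| ≥ 0.069) ≤ 30·2·exp(−2nε²) = 60 exp(−2·1433·0.069²).
So c = 2·1433·0.069² = 13.6450.

13.645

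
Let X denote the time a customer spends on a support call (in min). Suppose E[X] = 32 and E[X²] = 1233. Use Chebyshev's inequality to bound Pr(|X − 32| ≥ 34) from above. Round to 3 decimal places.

Var(X) = E[X²] − (E[X])² = 1233 − 1024 = 209.
Chebyshev's inequality: Pr(|X − μ| ≥ t) ≤ Var(X)/t² = 209/1156 = 0.1808.

0.181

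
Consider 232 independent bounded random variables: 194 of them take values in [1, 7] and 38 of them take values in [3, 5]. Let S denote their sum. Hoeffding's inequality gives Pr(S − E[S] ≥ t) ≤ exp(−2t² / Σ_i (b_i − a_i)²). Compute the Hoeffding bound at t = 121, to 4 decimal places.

0.0165

Σ(b_i − a_i)² = 194·6² + 38·2² = 7136.
Exponent = 2·121² / 7136 = 4.10342.
Bound = exp(−4.10342) = 0.01652.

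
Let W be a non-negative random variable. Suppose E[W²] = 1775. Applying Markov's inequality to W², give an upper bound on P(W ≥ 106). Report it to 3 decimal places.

0.158

Since W ≥ 0, the event {W ≥ 106} is the same as {W² ≥ 11236}.
Markov's inequality applied to W² gives P(W² ≥ 11236) ≤ E[W²]/11236 = 1775/11236 = 0.1580.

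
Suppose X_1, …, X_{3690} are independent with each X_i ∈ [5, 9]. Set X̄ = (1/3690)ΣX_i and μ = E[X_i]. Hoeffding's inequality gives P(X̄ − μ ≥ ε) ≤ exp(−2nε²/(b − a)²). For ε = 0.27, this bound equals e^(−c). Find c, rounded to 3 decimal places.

33.625

c = 2nε²/(b − a)² = 2·3690·0.27² / 4² = 33.6251.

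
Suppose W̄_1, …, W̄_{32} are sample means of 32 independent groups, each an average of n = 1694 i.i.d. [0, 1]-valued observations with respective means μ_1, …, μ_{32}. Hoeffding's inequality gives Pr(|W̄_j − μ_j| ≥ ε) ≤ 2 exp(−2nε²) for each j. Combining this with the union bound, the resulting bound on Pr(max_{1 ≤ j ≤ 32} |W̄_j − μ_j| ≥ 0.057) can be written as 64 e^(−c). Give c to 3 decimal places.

Union bound over the 32 events: Pr(max_{1 ≤ j ≤ 32} |W̄_j − μ_j| ≥ 0.057) ≤ 32·2·exp(−2nε²) = 64 exp(−2·1694·0.057²).
So c = 2·1694·0.057² = 11.0076.

11.008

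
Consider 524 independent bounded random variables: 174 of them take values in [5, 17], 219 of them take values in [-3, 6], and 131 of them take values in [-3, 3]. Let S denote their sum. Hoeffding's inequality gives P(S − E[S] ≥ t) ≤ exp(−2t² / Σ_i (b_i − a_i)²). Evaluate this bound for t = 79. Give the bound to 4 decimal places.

Σ(b_i − a_i)² = 174·12² + 219·9² + 131·6² = 47511.
Exponent = 2·79² / 47511 = 0.26272.
Bound = exp(−0.26272) = 0.76896.

0.7690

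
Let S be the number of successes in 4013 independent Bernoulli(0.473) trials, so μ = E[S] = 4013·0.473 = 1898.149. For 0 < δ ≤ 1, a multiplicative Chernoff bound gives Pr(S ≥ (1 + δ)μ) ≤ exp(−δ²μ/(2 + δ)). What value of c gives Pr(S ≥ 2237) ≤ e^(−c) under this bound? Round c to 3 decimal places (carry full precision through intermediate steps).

Write 2237 = (1 + δ)μ, so δ = 2237/1898.149 − 1 = 0.1785165…
Then the exponent is δ²μ/(2 + δ) = (2237 − μ)² / (μ·(2 + δ)) = 27.766835.

27.767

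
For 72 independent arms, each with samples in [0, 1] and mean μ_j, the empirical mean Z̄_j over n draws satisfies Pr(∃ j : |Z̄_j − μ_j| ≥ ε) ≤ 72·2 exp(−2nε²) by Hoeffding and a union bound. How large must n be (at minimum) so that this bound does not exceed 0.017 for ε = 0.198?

116

Need 2·72·exp(−2nε²) ≤ 0.017, i.e. exp(−2nε²) ≤ 0.017/144.
So 2nε² ≥ ln(144/0.017) = 9.044355.
Hence n ≥ 9.044355/(2·0.198²) = 115.350.
The smallest integer n is 116.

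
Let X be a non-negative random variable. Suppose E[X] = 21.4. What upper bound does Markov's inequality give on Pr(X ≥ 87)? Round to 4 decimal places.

0.2460

Markov's inequality: for a non-negative random variable, Pr(X ≥ a) ≤ E[X]/a.
Here E[X] = 21.4 and a = 87, so the bound is 21.4/87 = 0.2460.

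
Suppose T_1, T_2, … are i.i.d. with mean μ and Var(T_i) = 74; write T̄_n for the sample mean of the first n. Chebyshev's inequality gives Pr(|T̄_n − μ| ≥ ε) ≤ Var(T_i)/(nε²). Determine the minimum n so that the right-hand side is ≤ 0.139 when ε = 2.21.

Require 74/(n·2.21²) ≤ 0.139, i.e. n ≥ 74/(0.139·2.21²) = 109.001.
The smallest integer n is 110.

110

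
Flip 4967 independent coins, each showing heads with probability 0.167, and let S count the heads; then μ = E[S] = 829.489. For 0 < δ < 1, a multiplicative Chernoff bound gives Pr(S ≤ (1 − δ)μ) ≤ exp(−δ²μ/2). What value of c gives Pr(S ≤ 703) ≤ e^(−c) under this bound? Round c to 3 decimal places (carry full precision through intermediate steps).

9.644

Write 703 = (1 − δ)μ, so δ = 1 − 703/829.489 = 0.1524903…
Then the exponent is δ²μ/2 = (μ − 703)²/(2μ) = 9.644171.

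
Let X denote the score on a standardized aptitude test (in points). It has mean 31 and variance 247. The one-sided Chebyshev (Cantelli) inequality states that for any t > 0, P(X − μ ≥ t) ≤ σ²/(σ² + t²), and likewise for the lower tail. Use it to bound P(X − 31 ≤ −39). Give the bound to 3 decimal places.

0.140

Here σ² = 247 and t = 39, so σ² + t² = 1768.
Cantelli's bound: 247/1768 = 0.1397.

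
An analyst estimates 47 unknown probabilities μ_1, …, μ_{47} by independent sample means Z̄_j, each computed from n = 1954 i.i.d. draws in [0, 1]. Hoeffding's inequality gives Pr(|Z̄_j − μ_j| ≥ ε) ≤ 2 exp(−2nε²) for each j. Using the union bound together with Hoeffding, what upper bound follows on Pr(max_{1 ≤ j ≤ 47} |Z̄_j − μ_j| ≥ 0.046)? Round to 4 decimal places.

Per-experiment Hoeffding bound: 2·exp(−2·1954·0.046²) = 2·exp(−8.26933) = 0.00051251.
Union bound over 47 events: 47·0.00051251 = 0.02409.

0.0241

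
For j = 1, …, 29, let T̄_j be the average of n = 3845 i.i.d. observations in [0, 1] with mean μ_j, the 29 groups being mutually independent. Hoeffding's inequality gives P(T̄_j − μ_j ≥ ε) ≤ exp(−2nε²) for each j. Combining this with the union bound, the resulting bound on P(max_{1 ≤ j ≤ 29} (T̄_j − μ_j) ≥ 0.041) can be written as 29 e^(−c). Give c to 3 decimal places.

Union bound over the 29 events: P(max_{1 ≤ j ≤ 29} (T̄_j − μ_j) ≥ 0.041) ≤ 29·exp(−2nε²) = 29 exp(−2·3845·0.041²).
So c = 2·3845·0.041² = 12.9269.

12.927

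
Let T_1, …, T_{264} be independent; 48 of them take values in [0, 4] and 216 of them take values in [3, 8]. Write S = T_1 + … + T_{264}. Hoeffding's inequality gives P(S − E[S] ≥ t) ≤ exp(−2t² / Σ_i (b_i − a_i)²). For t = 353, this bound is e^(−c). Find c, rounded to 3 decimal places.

40.405

Σ(b_i − a_i)² = 48·4² + 216·5² = 6168.
c = 2t² / 6168 = 2·353² / 6168 = 40.4050.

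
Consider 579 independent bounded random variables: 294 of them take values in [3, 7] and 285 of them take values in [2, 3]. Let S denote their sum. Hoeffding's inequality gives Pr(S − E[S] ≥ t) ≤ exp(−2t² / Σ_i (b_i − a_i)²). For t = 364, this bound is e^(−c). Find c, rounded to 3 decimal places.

53.115

Σ(b_i − a_i)² = 294·4² + 285·1² = 4989.
c = 2t² / 4989 = 2·364² / 4989 = 53.1153.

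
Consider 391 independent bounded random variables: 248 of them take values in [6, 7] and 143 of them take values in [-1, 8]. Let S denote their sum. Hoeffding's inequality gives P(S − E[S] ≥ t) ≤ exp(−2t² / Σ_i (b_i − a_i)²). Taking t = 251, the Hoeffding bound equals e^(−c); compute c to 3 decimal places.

10.650

Σ(b_i − a_i)² = 248·1² + 143·9² = 11831.
c = 2t² / 11831 = 2·251² / 11831 = 10.6502.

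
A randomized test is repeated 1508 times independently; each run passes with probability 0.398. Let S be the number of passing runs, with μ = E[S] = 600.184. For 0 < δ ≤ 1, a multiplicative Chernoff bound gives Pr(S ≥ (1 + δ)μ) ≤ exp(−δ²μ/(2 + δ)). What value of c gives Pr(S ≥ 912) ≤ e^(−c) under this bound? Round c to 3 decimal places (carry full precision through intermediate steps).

64.297

Write 912 = (1 + δ)μ, so δ = 912/600.184 − 1 = 0.519534…
Then the exponent is δ²μ/(2 + δ) = (912 − μ)² / (μ·(2 + δ)) = 64.297214.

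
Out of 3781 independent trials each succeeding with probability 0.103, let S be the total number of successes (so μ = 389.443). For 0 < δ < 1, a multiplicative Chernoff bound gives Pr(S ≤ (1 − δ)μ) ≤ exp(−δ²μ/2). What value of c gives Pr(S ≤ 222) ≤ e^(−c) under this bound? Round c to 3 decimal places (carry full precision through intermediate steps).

Write 222 = (1 − δ)μ, so δ = 1 − 222/389.443 = 0.4299551…
Then the exponent is δ²μ/2 = (μ − 222)²/(2μ) = 35.996485.

35.996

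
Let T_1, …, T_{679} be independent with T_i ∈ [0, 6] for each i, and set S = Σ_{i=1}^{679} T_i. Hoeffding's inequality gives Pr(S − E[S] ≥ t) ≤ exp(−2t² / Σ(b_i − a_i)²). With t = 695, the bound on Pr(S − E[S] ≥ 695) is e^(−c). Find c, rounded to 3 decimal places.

Σ(b_i − a_i)² = 679·(6)² = 24444.
c = 2t²/24444 = 2·695²/24444 = 39.5209.

39.521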